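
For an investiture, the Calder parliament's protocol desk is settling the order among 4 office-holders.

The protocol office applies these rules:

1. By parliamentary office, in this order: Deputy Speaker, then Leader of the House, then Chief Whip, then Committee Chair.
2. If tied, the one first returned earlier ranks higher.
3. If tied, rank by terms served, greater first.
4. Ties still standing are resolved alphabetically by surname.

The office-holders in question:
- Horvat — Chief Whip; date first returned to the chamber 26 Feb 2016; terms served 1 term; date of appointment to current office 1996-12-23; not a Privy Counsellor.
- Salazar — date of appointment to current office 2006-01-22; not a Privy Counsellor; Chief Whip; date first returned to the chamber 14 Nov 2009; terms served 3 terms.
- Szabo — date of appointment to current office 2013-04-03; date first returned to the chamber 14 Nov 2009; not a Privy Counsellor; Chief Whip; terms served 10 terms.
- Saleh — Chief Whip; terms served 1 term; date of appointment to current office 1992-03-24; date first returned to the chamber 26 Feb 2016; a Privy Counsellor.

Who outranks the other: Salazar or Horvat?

Salazar

By parliamentary office: Szabo, Salazar, Horvat and Saleh (Chief Whip).
Among Szabo, Salazar, Horvat and Saleh, by date first returned to the chamber (earlier first): Szabo and Salazar (14 Nov 2009) before Horvat and Saleh (26 Feb 2016).
Among Szabo and Salazar, by terms served (higher first): Szabo (10 terms) before Salazar (3 terms).
Horvat and Saleh both have terms served 1 term, so the next rule applies.
Among Horvat and Saleh, alphabetically by surname: Horvat before Saleh.
So Salazar takes precedence.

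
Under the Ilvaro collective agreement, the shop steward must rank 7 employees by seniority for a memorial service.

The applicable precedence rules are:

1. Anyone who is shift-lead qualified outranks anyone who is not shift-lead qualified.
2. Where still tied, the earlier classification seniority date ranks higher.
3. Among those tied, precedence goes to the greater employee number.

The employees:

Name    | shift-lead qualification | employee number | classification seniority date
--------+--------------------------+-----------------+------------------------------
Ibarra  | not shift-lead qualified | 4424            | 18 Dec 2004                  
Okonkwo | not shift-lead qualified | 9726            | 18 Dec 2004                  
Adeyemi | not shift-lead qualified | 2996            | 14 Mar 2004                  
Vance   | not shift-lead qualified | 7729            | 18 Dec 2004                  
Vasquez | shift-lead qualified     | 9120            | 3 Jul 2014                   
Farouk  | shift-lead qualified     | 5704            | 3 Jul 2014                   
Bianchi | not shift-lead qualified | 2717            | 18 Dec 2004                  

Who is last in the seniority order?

Bianchi

By the first rule: Vasquez and Farouk (both shift-lead qualified); then Adeyemi, Okonkwo, Vance, Ibarra and Bianchi (each not shift-lead qualified).
Vasquez and Farouk both have classification seniority date 3 Jul 2014, so the next rule applies.
Among Vasquez and Farouk, by employee number (higher first): Vasquez (9120) before Farouk (5704).
Among Adeyemi, Okonkwo, Vance, Ibarra and Bianchi, by classification seniority date (earlier first): Adeyemi (14 Mar 2004) before Okonkwo, Vance, Ibarra and Bianchi (18 Dec 2004).
Among Okonkwo, Vance, Ibarra and Bianchi, by employee number (higher first): Okonkwo (9726) before Vance (7729) before Ibarra (4424) before Bianchi (2717).
Order: Vasquez, Farouk, Adeyemi, Okonkwo, Vance, Ibarra, Bianchi.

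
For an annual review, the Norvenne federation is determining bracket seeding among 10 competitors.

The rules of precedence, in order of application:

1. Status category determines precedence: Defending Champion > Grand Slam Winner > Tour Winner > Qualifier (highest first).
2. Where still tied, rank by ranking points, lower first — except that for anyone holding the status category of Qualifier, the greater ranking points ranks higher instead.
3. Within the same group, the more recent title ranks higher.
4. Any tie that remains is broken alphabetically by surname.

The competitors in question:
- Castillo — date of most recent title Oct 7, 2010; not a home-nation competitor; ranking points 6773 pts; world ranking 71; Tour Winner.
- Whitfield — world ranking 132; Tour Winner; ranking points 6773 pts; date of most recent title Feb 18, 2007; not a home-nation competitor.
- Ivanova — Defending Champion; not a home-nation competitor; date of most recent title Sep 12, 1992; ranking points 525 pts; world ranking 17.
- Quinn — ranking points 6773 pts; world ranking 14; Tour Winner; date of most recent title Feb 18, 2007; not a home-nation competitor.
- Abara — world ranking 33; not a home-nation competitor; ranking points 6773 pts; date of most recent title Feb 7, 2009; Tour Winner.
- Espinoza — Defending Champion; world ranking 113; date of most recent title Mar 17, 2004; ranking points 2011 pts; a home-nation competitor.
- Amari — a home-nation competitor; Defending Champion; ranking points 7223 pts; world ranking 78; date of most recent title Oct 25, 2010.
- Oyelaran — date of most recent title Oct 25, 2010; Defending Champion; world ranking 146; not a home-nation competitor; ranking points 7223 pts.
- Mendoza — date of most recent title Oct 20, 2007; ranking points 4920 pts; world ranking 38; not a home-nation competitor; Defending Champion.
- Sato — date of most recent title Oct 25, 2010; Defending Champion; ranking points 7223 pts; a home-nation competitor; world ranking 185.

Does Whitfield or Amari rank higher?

Amari

By status category: Ivanova, Espinoza, Mendoza, Amari, Oyelaran and Sato (Defending Champion); then Castillo, Abara, Quinn and Whitfield (Tour Winner).
Among Ivanova, Espinoza, Mendoza, Amari, Oyelaran and Sato, by ranking points (lower first): Ivanova (525 pts) before Espinoza (2011 pts) before Mendoza (4920 pts) before Amari, Oyelaran and Sato (7223 pts).
Amari, Oyelaran and Sato all have date of most recent title Oct 25, 2010, so the next rule applies.
Among Amari, Oyelaran and Sato, alphabetically by surname: Amari before Oyelaran before Sato.
Castillo, Abara, Quinn and Whitfield all have ranking points 6773 pts, so the next rule applies.
Among Castillo, Abara, Quinn and Whitfield, by date of most recent title (later first): Castillo (Oct 7, 2010) before Abara (Feb 7, 2009) before Quinn and Whitfield (Feb 18, 2007).
Among Quinn and Whitfield, alphabetically by surname: Quinn before Whitfield.
So Amari takes precedence.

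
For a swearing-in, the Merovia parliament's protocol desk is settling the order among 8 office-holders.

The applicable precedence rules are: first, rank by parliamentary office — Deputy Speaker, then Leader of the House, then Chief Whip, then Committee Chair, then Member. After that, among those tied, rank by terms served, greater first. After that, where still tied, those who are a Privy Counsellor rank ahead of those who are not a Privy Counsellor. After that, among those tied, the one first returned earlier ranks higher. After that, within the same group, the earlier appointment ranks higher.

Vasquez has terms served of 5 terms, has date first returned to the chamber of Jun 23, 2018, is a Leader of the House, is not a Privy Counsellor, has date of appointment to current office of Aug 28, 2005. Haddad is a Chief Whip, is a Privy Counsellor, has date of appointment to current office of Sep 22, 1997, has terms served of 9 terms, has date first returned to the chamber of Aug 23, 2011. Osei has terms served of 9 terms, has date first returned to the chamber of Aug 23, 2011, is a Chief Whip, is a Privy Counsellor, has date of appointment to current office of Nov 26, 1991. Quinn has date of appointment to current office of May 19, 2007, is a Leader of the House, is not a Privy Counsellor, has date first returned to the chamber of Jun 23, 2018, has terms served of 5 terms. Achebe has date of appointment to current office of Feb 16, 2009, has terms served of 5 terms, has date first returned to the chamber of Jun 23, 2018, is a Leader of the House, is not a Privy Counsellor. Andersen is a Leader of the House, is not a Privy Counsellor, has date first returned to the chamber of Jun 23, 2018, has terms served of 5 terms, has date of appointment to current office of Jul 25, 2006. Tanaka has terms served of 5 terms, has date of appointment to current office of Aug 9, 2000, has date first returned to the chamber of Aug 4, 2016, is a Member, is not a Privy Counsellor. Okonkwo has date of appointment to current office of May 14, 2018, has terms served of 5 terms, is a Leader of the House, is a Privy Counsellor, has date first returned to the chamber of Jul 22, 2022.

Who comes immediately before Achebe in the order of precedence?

Quinn

By parliamentary office: Okonkwo, Vasquez, Andersen, Quinn and Achebe (Leader of the House); then Osei and Haddad (Chief Whip); then Tanaka (Member).
Okonkwo, Vasquez, Andersen, Quinn and Achebe all have terms served 5 terms, so the next rule applies.
Among Okonkwo, Vasquez, Andersen, Quinn and Achebe, a Privy Counsellor before not a Privy Counsellor: Okonkwo (a Privy Counsellor) before Vasquez, Andersen, Quinn and Achebe (not a Privy Counsellor).
Vasquez, Andersen, Quinn and Achebe all have date first returned to the chamber Jun 23, 2018, so the next rule applies.
Among Vasquez, Andersen, Quinn and Achebe, by date of appointment to current office (earlier first): Vasquez (Aug 28, 2005) before Andersen (Jul 25, 2006) before Quinn (May 19, 2007) before Achebe (Feb 16, 2009).
Osei and Haddad both have terms served 9 terms, so the next rule applies.
Osei and Haddad are each a Privy Counsellor, so the next rule applies.
Osei and Haddad both have date first returned to the chamber Aug 23, 2011, so the next rule applies.
Among Osei and Haddad, by date of appointment to current office (earlier first): Osei (Nov 26, 1991) before Haddad (Sep 22, 1997).
Order: Okonkwo, Vasquez, Andersen, Quinn, Achebe, Osei, Haddad, Tanaka.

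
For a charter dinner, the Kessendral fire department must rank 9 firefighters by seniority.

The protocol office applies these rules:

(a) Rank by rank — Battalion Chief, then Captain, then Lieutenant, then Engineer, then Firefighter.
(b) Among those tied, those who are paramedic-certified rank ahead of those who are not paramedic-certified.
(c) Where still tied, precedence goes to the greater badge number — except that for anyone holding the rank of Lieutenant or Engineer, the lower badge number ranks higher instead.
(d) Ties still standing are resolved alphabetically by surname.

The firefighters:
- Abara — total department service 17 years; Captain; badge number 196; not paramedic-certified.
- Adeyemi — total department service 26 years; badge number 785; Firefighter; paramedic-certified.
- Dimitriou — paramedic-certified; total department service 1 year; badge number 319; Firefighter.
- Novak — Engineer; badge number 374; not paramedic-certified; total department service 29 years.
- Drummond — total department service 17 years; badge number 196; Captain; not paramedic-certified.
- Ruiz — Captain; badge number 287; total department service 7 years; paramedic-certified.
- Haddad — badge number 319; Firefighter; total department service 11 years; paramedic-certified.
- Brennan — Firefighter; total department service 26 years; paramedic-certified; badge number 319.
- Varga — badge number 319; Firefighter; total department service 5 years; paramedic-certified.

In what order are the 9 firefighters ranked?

Ruiz, Abara, Drummond, Novak, Adeyemi, Brennan, Dimitriou, Haddad, Varga

By rank: Ruiz, Abara and Drummond (Captain); then Novak (Engineer); then Adeyemi, Brennan, Dimitriou, Haddad and Varga (Firefighter).
Among Ruiz, Abara and Drummond, paramedic-certified before not paramedic-certified: Ruiz (paramedic-certified) before Abara and Drummond (not paramedic-certified).
Abara and Drummond both have badge number 196, so the next rule applies.
Among Abara and Drummond, alphabetically by surname: Abara before Drummond.
Adeyemi, Brennan, Dimitriou, Haddad and Varga are each paramedic-certified, so the next rule applies.
Among Adeyemi, Brennan, Dimitriou, Haddad and Varga, by badge number (higher first): Adeyemi (785) before Brennan, Dimitriou, Haddad and Varga (319).
Among Brennan, Dimitriou, Haddad and Varga, alphabetically by surname: Brennan before Dimitriou before Haddad before Varga.
Full order: Ruiz, Abara, Drummond, Novak, Adeyemi, Brennan, Dimitriou, Haddad, Varga.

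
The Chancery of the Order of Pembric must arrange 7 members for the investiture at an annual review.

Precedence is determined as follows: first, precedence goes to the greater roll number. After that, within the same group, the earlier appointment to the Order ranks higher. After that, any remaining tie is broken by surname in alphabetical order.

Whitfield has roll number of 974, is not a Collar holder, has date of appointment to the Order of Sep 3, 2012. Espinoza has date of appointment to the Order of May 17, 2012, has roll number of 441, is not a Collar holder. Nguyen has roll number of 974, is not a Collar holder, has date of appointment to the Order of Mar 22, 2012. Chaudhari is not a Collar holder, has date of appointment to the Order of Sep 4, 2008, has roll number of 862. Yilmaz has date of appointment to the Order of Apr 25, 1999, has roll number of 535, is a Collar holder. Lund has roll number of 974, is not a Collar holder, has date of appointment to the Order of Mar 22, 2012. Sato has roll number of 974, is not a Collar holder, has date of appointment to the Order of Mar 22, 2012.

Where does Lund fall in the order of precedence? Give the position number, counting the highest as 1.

By roll number (higher first): Lund, Nguyen, Sato and Whitfield (each 974); then Chaudhari (862); then Yilmaz (535); then Espinoza (441).
Among Lund, Nguyen, Sato and Whitfield, by date of appointment to the Order (earlier first): Lund, Nguyen and Sato (Mar 22, 2012) before Whitfield (Sep 3, 2012).
Among Lund, Nguyen and Sato, alphabetically by surname: Lund before Nguyen before Sato.
Order: Lund, Nguyen, Sato, Whitfield, Chaudhari, Yilmaz, Espinoza. So position 1.

1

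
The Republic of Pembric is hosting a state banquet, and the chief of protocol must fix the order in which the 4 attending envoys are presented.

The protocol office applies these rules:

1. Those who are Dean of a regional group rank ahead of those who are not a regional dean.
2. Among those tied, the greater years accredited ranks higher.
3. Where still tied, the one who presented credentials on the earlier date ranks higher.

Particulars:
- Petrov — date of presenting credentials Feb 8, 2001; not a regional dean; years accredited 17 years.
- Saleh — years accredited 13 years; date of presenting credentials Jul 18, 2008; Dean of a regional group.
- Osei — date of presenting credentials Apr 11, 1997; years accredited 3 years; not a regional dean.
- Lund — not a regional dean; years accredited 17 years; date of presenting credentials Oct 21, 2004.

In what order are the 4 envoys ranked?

Saleh, Petrov, Lund, Osei

By the first rule: Saleh (Dean of a regional group); then Petrov, Lund and Osei (each not a regional dean).
Among Petrov, Lund and Osei, by years accredited (higher first): Petrov and Lund (17 years) before Osei (3 years).
Among Petrov and Lund, by date of presenting credentials (earlier first): Petrov (Feb 8, 2001) before Lund (Oct 21, 2004).
Full order: Saleh, Petrov, Lund, Osei.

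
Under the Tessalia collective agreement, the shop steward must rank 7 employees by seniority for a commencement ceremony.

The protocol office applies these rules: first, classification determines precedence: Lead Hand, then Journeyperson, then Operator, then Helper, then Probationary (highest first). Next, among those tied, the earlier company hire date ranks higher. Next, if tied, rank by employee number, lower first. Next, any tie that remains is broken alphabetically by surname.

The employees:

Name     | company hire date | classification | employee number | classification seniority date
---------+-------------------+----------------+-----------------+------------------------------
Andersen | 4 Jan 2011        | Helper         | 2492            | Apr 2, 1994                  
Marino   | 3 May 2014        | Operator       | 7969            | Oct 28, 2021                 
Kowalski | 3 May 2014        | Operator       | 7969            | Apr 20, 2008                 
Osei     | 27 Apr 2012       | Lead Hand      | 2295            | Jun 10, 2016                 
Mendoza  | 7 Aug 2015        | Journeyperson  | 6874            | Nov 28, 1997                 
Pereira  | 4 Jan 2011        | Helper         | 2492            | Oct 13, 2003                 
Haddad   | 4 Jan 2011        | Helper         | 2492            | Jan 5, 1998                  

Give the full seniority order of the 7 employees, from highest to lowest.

By classification: Osei (Lead Hand); then Mendoza (Journeyperson); then Kowalski and Marino (Operator); then Andersen, Haddad and Pereira (Helper).
Kowalski and Marino both have company hire date 3 May 2014, so the next rule applies.
Kowalski and Marino both have employee number 7969, so the next rule applies.
Among Kowalski and Marino, alphabetically by surname: Kowalski before Marino.
Andersen, Haddad and Pereira all have company hire date 4 Jan 2011, so the next rule applies.
Andersen, Haddad and Pereira all have employee number 2492, so the next rule applies.
Among Andersen, Haddad and Pereira, alphabetically by surname: Andersen before Haddad before Pereira.
Full order: Osei, Mendoza, Kowalski, Marino, Andersen, Haddad, Pereira.

Osei, Mendoza, Kowalski, Marino, Andersen, Haddad, Pereira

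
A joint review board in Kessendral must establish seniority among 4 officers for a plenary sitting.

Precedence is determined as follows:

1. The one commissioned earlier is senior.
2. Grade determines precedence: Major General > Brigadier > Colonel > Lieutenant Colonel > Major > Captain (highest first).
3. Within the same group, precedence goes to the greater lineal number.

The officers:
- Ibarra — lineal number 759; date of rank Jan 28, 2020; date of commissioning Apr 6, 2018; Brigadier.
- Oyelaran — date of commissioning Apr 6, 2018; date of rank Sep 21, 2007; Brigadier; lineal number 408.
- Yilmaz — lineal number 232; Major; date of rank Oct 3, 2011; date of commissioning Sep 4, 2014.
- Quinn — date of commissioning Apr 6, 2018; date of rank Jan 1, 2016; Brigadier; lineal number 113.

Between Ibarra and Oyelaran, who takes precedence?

By date of commissioning (earlier first): Yilmaz (Sep 4, 2014); then Ibarra, Oyelaran and Quinn (each Apr 6, 2018).
Ibarra, Oyelaran and Quinn are each Brigadier, so the next rule applies.
Among Ibarra, Oyelaran and Quinn, by lineal number (higher first): Ibarra (759) before Oyelaran (408) before Quinn (113).
So Ibarra takes precedence.

Ibarra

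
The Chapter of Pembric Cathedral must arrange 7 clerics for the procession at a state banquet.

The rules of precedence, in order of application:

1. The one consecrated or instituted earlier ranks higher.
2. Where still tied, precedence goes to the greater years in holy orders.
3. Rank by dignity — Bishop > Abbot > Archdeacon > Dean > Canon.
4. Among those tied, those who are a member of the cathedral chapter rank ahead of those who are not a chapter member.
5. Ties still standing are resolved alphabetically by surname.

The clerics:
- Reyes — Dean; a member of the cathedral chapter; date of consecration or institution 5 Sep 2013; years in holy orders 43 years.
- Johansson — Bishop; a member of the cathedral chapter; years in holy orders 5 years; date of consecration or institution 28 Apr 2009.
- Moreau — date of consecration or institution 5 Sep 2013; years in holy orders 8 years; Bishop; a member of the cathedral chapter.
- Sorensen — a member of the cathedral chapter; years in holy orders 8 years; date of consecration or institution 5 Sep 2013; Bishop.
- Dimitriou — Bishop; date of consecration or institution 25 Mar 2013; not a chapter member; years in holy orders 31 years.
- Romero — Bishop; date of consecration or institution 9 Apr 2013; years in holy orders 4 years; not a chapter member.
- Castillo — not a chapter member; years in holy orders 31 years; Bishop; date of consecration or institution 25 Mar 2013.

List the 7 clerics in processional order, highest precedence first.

By date of consecration or institution (earlier first): Johansson (28 Apr 2009); then Castillo and Dimitriou (both 25 Mar 2013); then Romero (9 Apr 2013); then Reyes, Moreau and Sorensen (each 5 Sep 2013).
Castillo and Dimitriou both have years in holy orders 31 years, so the next rule applies.
Castillo and Dimitriou are each Bishop, so the next rule applies.
Castillo and Dimitriou are each not a chapter member, so the next rule applies.
Among Castillo and Dimitriou, alphabetically by surname: Castillo before Dimitriou.
Among Reyes, Moreau and Sorensen, by years in holy orders (higher first): Reyes (43 years) before Moreau and Sorensen (8 years).
Moreau and Sorensen are each Bishop, so the next rule applies.
Moreau and Sorensen are each a member of the cathedral chapter, so the next rule applies.
Among Moreau and Sorensen, alphabetically by surname: Moreau before Sorensen.
Full order: Johansson, Castillo, Dimitriou, Romero, Reyes, Moreau, Sorensen.

Johansson, Castillo, Dimitriou, Romero, Reyes, Moreau, Sorensen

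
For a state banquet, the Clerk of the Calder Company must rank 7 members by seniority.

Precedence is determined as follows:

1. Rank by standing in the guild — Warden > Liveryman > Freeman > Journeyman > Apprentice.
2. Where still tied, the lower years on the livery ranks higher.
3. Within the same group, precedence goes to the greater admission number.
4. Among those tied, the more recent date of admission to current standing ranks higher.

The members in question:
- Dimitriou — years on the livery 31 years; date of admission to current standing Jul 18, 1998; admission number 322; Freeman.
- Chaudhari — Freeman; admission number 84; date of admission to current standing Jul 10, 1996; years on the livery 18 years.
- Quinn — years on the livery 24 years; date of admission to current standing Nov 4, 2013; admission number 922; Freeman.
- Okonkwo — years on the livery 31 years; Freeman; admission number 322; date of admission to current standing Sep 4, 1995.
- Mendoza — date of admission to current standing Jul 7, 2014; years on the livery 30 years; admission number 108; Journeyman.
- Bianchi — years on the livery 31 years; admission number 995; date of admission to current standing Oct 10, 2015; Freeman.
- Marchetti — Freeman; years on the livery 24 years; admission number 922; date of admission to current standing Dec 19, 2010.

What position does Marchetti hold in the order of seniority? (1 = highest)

By standing in the guild: Chaudhari, Quinn, Marchetti, Bianchi, Dimitriou and Okonkwo (Freeman); then Mendoza (Journeyman).
Among Chaudhari, Quinn, Marchetti, Bianchi, Dimitriou and Okonkwo, by years on the livery (lower first): Chaudhari (18 years) before Quinn and Marchetti (24 years) before Bianchi, Dimitriou and Okonkwo (31 years).
Quinn and Marchetti both have admission number 922, so the next rule applies.
Among Quinn and Marchetti, by date of admission to current standing (later first): Quinn (Nov 4, 2013) before Marchetti (Dec 19, 2010).
Among Bianchi, Dimitriou and Okonkwo, by admission number (higher first): Bianchi (995) before Dimitriou and Okonkwo (322).
Among Dimitriou and Okonkwo, by date of admission to current standing (later first): Dimitriou (Jul 18, 1998) before Okonkwo (Sep 4, 1995).
Order: Chaudhari, Quinn, Marchetti, Bianchi, Dimitriou, Okonkwo, Mendoza. So position 3.

3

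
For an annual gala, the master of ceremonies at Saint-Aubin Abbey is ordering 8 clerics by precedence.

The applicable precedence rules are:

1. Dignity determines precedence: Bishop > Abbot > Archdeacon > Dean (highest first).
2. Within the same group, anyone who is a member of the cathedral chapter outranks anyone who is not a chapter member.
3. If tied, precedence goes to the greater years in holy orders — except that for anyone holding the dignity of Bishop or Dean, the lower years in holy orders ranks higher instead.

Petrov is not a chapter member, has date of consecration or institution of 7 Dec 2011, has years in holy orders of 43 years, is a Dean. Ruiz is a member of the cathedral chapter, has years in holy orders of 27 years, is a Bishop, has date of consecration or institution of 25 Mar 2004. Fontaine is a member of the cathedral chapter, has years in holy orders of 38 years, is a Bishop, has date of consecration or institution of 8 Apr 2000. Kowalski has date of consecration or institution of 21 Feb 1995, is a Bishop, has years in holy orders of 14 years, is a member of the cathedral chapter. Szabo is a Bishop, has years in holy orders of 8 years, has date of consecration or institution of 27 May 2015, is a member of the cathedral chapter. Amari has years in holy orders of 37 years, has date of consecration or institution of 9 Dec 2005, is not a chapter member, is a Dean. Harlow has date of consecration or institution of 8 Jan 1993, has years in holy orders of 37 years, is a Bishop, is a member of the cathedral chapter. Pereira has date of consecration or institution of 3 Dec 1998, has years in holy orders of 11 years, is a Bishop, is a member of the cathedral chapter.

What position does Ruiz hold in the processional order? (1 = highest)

By dignity: Szabo, Pereira, Kowalski, Ruiz, Harlow and Fontaine (Bishop); then Amari and Petrov (Dean).
Szabo, Pereira, Kowalski, Ruiz, Harlow and Fontaine are each a member of the cathedral chapter, so the next rule applies.
Among Szabo, Pereira, Kowalski, Ruiz, Harlow and Fontaine, by years in holy orders (lower first) (reversed rule for this group): Szabo (8 years) before Pereira (11 years) before Kowalski (14 years) before Ruiz (27 years) before Harlow (37 years) before Fontaine (38 years).
Amari and Petrov are each not a chapter member, so the next rule applies.
Among Amari and Petrov, by years in holy orders (lower first) (reversed rule for this group): Amari (37 years) before Petrov (43 years).
Order: Szabo, Pereira, Kowalski, Ruiz, Harlow, Fontaine, Amari, Petrov. So position 4.

4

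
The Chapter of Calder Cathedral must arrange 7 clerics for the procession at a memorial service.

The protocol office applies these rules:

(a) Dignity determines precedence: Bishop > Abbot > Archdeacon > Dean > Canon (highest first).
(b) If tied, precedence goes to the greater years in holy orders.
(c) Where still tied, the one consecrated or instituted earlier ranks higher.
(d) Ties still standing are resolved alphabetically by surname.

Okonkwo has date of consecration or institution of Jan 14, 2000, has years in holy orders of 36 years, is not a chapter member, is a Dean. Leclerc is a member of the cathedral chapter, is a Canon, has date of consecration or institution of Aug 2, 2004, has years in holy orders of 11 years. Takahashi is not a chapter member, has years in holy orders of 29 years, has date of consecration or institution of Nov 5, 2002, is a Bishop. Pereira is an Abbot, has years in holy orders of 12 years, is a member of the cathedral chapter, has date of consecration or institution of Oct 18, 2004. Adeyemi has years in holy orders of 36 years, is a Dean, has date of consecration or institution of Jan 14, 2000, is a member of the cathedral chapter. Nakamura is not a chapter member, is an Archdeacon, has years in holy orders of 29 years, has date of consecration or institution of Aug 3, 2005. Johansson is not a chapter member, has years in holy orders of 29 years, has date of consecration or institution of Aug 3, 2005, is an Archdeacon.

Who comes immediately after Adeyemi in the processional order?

Okonkwo

By dignity: Takahashi (Bishop); then Pereira (Abbot); then Johansson and Nakamura (Archdeacon); then Adeyemi and Okonkwo (Dean); then Leclerc (Canon).
Johansson and Nakamura both have years in holy orders 29 years, so the next rule applies.
Johansson and Nakamura both have date of consecration or institution Aug 3, 2005, so the next rule applies.
Among Johansson and Nakamura, alphabetically by surname: Johansson before Nakamura.
Adeyemi and Okonkwo both have years in holy orders 36 years, so the next rule applies.
Adeyemi and Okonkwo both have date of consecration or institution Jan 14, 2000, so the next rule applies.
Among Adeyemi and Okonkwo, alphabetically by surname: Adeyemi before Okonkwo.
Order: Takahashi, Pereira, Johansson, Nakamura, Adeyemi, Okonkwo, Leclerc.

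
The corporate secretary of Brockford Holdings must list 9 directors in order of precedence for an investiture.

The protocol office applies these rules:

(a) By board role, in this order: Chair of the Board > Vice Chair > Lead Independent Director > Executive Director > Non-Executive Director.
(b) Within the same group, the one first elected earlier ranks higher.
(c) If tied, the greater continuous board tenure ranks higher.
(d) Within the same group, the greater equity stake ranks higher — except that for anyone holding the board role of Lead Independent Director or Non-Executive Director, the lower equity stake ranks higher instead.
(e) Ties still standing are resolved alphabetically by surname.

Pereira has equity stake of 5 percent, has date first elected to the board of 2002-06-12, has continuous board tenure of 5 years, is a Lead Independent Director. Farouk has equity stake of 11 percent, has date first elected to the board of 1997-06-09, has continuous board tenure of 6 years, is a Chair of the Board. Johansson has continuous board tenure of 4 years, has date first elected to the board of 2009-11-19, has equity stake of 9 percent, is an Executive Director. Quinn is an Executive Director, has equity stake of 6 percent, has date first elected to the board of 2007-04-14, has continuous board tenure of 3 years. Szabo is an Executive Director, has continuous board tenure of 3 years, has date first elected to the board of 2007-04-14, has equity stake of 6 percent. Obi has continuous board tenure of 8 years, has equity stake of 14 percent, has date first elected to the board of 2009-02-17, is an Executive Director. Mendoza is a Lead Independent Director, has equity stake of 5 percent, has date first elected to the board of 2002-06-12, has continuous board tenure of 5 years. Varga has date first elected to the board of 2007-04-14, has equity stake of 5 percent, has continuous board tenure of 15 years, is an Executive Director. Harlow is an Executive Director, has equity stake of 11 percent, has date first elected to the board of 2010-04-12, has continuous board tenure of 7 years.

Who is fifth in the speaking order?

By board role: Farouk (Chair of the Board); then Mendoza and Pereira (Lead Independent Director); then Varga, Quinn, Szabo, Obi, Johansson and Harlow (Executive Director).
Mendoza and Pereira both have date first elected to the board 2002-06-12, so the next rule applies.
Mendoza and Pereira both have continuous board tenure 5 years, so the next rule applies.
Mendoza and Pereira both have equity stake 5 percent, so the next rule applies.
Among Mendoza and Pereira, alphabetically by surname: Mendoza before Pereira.
Among Varga, Quinn, Szabo, Obi, Johansson and Harlow, by date first elected to the board (earlier first): Varga, Quinn and Szabo (2007-04-14) before Obi (2009-02-17) before Johansson (2009-11-19) before Harlow (2010-04-12).
Among Varga, Quinn and Szabo, by continuous board tenure (higher first): Varga (15 years) before Quinn and Szabo (3 years).
Quinn and Szabo both have equity stake 6 percent, so the next rule applies.
Among Quinn and Szabo, alphabetically by surname: Quinn before Szabo.
Order: Farouk, Mendoza, Pereira, Varga, Quinn, Szabo, Obi, Johansson, Harlow.

Quinn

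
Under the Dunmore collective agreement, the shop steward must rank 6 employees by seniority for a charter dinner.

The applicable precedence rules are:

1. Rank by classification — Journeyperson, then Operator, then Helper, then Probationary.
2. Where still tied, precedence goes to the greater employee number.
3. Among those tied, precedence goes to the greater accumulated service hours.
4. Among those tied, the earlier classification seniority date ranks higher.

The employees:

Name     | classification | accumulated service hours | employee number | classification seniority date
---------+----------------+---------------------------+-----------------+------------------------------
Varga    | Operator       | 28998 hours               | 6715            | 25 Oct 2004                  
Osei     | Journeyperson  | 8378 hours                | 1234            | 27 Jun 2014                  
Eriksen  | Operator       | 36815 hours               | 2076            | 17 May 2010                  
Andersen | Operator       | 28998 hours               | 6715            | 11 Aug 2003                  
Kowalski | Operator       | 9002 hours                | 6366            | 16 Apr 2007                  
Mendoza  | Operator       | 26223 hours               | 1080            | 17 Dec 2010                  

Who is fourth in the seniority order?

Kowalski

By classification: Osei (Journeyperson); then Andersen, Varga, Kowalski, Eriksen and Mendoza (Operator).
Among Andersen, Varga, Kowalski, Eriksen and Mendoza, by employee number (higher first): Andersen and Varga (6715) before Kowalski (6366) before Eriksen (2076) before Mendoza (1080).
Andersen and Varga both have accumulated service hours 28998 hours, so the next rule applies.
Among Andersen and Varga, by classification seniority date (earlier first): Andersen (11 Aug 2003) before Varga (25 Oct 2004).
Order: Osei, Andersen, Varga, Kowalski, Eriksen, Mendoza.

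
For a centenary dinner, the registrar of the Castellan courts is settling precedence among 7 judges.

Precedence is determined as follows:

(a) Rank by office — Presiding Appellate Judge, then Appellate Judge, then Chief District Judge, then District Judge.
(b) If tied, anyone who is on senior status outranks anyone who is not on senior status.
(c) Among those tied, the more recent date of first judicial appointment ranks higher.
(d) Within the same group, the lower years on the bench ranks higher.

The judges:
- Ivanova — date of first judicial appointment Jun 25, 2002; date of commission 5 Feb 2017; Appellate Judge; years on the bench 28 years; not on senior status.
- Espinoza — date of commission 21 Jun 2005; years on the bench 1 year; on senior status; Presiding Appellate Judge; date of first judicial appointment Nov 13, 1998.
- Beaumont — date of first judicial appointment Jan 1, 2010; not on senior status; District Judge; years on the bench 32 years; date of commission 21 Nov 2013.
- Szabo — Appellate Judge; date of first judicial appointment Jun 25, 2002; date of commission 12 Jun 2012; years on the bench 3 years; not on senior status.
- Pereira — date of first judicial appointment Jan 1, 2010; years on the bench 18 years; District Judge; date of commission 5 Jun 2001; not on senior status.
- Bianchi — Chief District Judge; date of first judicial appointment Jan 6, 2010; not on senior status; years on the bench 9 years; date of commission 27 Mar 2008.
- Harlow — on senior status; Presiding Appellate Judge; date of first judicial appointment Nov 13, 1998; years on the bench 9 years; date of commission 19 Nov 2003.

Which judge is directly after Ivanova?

By office: Espinoza and Harlow (Presiding Appellate Judge); then Szabo and Ivanova (Appellate Judge); then Bianchi (Chief District Judge); then Pereira and Beaumont (District Judge).
Espinoza and Harlow are each on senior status, so the next rule applies.
Espinoza and Harlow both have date of first judicial appointment Nov 13, 1998, so the next rule applies.
Among Espinoza and Harlow, by years on the bench (lower first): Espinoza (1 year) before Harlow (9 years).
Szabo and Ivanova are each not on senior status, so the next rule applies.
Szabo and Ivanova both have date of first judicial appointment Jun 25, 2002, so the next rule applies.
Among Szabo and Ivanova, by years on the bench (lower first): Szabo (3 years) before Ivanova (28 years).
Pereira and Beaumont are each not on senior status, so the next rule applies.
Pereira and Beaumont both have date of first judicial appointment Jan 1, 2010, so the next rule applies.
Among Pereira and Beaumont, by years on the bench (lower first): Pereira (18 years) before Beaumont (32 years).
Order: Espinoza, Harlow, Szabo, Ivanova, Bianchi, Pereira, Beaumont.

Bianchi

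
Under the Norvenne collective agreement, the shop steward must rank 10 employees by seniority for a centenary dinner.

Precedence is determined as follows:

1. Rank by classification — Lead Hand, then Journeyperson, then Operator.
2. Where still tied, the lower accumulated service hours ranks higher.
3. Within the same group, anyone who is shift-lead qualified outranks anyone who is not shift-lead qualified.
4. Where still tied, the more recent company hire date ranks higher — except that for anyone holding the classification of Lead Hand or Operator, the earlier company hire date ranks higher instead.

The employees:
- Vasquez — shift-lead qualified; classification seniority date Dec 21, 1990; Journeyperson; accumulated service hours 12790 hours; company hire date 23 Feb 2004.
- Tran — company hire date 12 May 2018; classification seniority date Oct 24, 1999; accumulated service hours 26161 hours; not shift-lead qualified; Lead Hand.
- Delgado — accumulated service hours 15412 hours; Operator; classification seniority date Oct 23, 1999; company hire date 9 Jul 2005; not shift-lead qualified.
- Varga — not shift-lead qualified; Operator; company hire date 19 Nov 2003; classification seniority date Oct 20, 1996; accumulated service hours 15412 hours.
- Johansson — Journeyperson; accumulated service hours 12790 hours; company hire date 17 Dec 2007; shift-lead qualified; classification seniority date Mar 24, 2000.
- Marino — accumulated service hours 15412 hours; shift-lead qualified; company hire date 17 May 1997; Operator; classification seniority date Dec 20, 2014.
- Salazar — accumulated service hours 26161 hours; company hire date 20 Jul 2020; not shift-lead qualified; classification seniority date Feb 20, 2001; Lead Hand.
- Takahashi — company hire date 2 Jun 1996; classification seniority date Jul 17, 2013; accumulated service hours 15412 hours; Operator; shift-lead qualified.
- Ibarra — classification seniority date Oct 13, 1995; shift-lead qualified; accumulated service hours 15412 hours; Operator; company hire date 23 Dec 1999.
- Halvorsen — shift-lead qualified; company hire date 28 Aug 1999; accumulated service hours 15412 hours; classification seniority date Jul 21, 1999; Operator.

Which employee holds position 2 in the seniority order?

By classification: Tran and Salazar (Lead Hand); then Johansson and Vasquez (Journeyperson); then Takahashi, Marino, Halvorsen, Ibarra, Varga and Delgado (Operator).
Tran and Salazar both have accumulated service hours 26161 hours, so the next rule applies.
Tran and Salazar are each not shift-lead qualified, so the next rule applies.
Among Tran and Salazar, by company hire date (earlier first) (reversed rule for this group): Tran (12 May 2018) before Salazar (20 Jul 2020).
Johansson and Vasquez both have accumulated service hours 12790 hours, so the next rule applies.
Johansson and Vasquez are each shift-lead qualified, so the next rule applies.
Among Johansson and Vasquez, by company hire date (later first): Johansson (17 Dec 2007) before Vasquez (23 Feb 2004).
Takahashi, Marino, Halvorsen, Ibarra, Varga and Delgado all have accumulated service hours 15412 hours, so the next rule applies.
Among Takahashi, Marino, Halvorsen, Ibarra, Varga and Delgado, shift-lead qualified before not shift-lead qualified: Takahashi, Marino, Halvorsen and Ibarra (shift-lead qualified) before Varga and Delgado (not shift-lead qualified).
Among Takahashi, Marino, Halvorsen and Ibarra, by company hire date (earlier first) (reversed rule for this group): Takahashi (2 Jun 1996) before Marino (17 May 1997) before Halvorsen (28 Aug 1999) before Ibarra (23 Dec 1999).
Among Varga and Delgado, by company hire date (earlier first) (reversed rule for this group): Varga (19 Nov 2003) before Delgado (9 Jul 2005).
Order: Tran, Salazar, Johansson, Vasquez, Takahashi, Marino, Halvorsen, Ibarra, Varga, Delgado.

Salazar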